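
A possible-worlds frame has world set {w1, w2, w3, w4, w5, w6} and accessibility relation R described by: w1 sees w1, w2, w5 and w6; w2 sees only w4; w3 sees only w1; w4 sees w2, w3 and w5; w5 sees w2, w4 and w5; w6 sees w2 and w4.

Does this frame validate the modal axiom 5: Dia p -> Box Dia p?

No

The schema 5 characterises exactly the Euclidean frames.
Euclidean: no — w1 R w2 and w1 R w5, but not w2 R w5.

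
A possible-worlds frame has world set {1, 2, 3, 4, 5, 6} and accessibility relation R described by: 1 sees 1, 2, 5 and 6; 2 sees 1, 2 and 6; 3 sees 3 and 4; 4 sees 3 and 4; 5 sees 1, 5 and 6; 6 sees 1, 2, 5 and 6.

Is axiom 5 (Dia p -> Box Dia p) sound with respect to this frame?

No

Axiom 5 corresponds to the accessibility relation being Euclidean.
Euclidean: no — 1 R 2 and 1 R 5, but not 2 R 5.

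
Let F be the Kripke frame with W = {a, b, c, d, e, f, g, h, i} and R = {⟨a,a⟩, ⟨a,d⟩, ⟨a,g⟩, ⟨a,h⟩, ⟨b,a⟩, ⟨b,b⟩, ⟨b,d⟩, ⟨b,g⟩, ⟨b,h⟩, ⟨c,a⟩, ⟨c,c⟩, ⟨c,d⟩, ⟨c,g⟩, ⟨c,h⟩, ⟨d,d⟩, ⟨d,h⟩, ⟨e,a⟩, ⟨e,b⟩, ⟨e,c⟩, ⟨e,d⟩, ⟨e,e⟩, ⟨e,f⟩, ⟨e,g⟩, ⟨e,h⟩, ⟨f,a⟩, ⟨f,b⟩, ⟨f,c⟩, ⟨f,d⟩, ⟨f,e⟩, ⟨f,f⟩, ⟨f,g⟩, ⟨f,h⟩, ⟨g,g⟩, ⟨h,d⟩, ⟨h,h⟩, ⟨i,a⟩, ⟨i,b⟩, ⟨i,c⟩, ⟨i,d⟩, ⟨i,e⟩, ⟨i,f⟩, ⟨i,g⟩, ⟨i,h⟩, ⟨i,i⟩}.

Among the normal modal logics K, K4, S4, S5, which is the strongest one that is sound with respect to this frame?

Transitive (axiom 4): yes — every two-step R-path is closed by a direct edge.
Reflexive (axiom T): yes — every world is R-related to itself.
Euclidean (axiom 5): no — a R d and a R g, but not d R g.
So F validates K, K4, S4; S5 would additionally require R to be Euclidean. The strongest is S4.

S4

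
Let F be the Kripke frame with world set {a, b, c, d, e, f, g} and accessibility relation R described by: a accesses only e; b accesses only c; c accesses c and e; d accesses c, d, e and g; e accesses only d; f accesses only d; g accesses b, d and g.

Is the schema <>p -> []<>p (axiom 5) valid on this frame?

The schema 5 characterises exactly the Euclidean frames.
Euclidean: no — d R c and d R g, but not c R g.

No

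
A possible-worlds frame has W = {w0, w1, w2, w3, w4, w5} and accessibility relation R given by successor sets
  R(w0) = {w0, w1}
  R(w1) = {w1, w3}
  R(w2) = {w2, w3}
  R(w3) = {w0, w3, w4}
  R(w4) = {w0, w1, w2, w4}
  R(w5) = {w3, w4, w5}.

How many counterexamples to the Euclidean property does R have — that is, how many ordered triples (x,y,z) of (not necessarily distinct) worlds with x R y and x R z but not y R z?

17

Enumerating: (w0,w1,w0), (w1,w3,w1), (w2,w3,w2), (w3,w0,w3), (w3,w0,w4), (w3,w4,w3), (w4,w0,w2), (w4,w0,w4), (w4,w1,w0), (w4,w1,w2), (w4,w1,w4), (w4,w2,w0), (w4,w2,w1), (w4,w2,w4), (w5,w3,w5), (w5,w4,w3), (w5,w4,w5).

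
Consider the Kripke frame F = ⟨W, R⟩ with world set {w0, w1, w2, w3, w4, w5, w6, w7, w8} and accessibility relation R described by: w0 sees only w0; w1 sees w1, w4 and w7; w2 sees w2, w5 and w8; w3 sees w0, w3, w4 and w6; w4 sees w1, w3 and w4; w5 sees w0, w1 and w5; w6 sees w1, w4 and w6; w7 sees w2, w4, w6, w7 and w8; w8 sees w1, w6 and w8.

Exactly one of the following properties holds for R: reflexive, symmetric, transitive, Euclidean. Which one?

Reflexive: yes — every world is R-related to itself.
Symmetric: no — w1 R w7 but not w7 R w1.
Transitive: no — w1 R w4 and w4 R w3, but not w1 R w3.
Euclidean: no — w1 R w4 and w1 R w7, but not w4 R w7.
Only reflexive holds.

reflexive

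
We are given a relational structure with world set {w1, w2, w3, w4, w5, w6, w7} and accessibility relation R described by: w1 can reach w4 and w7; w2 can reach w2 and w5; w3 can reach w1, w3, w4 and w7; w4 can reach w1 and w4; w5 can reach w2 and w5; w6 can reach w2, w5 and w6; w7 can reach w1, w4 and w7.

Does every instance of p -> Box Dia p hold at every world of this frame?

Axiom B corresponds to the accessibility relation being symmetric.
Symmetric: no — w3 R w1 but not w1 R w3.

No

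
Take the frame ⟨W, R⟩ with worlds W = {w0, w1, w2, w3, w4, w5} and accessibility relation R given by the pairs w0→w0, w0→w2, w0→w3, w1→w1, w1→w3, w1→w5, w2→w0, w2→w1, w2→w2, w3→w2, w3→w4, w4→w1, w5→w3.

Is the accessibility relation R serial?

Yes

Serial: yes — every world has a successor (e.g. w0 R w0).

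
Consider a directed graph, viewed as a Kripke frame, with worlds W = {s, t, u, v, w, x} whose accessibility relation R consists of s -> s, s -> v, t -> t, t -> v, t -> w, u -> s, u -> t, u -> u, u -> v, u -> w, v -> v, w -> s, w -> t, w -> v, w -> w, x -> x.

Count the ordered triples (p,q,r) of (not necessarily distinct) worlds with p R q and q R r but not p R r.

1

Enumerating: (t,w,s).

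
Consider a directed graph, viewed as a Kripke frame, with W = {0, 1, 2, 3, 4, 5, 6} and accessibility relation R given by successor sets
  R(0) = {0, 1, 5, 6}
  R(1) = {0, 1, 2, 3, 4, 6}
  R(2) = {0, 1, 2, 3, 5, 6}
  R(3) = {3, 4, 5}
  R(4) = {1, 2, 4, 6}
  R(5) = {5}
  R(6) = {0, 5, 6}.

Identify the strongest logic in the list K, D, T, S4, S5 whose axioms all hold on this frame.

T

Serial (axiom D): yes — every world has a successor (e.g. 0 R 0).
Reflexive (axiom T): yes — every world is R-related to itself.
Transitive (axiom 4): no — 0 R 1 and 1 R 2, but not 0 R 2.
Euclidean (axiom 5): no — 0 R 1 and 0 R 5, but not 1 R 5.
So F validates K, D, T; S4 would additionally require R to be transitive. The strongest is T.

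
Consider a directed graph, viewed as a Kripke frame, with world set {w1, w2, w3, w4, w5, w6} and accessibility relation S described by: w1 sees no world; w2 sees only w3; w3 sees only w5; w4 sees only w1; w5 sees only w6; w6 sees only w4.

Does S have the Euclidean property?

No

Euclidean: no — w2 S w3 and w2 S w3, but not w3 S w3.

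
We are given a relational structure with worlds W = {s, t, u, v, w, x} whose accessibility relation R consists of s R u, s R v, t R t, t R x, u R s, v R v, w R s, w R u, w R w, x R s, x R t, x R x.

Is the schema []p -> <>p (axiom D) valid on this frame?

Yes

Axiom D corresponds to the accessibility relation being serial.
Serial: yes — every world has a successor (e.g. s R u).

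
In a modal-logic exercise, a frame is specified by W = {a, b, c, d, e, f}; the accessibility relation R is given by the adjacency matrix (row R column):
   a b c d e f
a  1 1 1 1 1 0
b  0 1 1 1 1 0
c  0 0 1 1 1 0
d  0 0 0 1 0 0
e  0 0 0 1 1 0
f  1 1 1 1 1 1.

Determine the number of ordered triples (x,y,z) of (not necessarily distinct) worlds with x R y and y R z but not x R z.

R is transitive; there are no such tuples.

0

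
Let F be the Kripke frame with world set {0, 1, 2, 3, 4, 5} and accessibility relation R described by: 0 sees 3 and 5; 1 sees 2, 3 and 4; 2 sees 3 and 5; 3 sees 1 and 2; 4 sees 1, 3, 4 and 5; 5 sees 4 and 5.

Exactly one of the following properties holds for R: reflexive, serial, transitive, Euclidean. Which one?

serial

Reflexive: no — 0 is not related to itself.
Serial: yes — every world has a successor (e.g. 0 R 3).
Transitive: no — 0 R 3 and 3 R 1, but not 0 R 1.
Euclidean: no — 0 R 3 and 0 R 5, but not 3 R 5.
Only serial holds.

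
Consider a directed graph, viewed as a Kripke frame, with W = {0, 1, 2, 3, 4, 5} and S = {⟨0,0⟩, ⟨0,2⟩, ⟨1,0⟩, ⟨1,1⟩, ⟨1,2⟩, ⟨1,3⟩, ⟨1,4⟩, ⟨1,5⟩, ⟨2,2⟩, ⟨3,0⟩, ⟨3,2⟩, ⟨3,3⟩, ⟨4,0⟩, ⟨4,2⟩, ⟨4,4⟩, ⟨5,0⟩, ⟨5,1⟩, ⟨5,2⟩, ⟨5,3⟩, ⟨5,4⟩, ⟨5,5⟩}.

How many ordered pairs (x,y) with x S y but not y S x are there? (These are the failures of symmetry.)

13

Enumerating: (0,2), (1,0), (1,2), (1,3), (1,4), (3,0), (3,2), (4,0), (4,2), (5,0), (5,2), (5,3), (5,4).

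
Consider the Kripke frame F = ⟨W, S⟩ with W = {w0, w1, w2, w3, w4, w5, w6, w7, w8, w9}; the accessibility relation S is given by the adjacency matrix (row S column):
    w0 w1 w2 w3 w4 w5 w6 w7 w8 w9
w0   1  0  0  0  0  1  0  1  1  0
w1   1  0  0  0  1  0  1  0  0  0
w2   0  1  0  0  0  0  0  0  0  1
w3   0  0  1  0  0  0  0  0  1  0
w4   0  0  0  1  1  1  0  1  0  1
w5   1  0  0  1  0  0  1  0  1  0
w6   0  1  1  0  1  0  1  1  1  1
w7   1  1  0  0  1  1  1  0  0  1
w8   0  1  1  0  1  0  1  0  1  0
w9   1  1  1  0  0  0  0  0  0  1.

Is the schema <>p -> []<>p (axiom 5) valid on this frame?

No

By correspondence theory, 5 is valid on a frame iff S is Euclidean.
Euclidean: no — w0 S w5 and w0 S w7, but not w5 S w7.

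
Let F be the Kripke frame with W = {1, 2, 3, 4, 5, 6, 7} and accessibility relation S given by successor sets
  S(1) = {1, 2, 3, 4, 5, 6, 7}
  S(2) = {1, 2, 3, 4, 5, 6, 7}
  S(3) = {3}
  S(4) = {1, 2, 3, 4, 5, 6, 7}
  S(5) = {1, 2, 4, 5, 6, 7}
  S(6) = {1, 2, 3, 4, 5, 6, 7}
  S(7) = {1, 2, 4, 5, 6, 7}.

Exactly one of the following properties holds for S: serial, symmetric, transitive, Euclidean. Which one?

Serial: yes — every world has a successor (e.g. 1 S 1).
Symmetric: no — 1 S 3 but not 3 S 1.
Transitive: no — 5 S 1 and 1 S 3, but not 5 S 3.
Euclidean: no — 1 S 3 and 1 S 2, but not 3 S 2.
Only serial holds.

serial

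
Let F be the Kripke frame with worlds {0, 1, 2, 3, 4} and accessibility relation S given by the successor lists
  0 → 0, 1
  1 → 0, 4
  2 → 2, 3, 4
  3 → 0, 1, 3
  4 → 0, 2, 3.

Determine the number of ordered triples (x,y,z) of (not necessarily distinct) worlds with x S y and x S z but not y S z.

Enumerating: (0,1,1), (1,0,4), (1,4,4), (2,3,2), (2,3,4), (2,4,4), (3,0,3), (3,1,1), (3,1,3), (4,0,2), (4,0,3), (4,2,0), (4,3,2).

13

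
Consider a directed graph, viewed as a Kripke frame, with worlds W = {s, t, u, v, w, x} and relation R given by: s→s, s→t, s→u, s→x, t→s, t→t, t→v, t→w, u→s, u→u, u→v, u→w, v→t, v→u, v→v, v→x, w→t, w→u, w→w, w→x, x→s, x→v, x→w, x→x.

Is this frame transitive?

No

Transitive: no — s R t and t R v, but not s R v.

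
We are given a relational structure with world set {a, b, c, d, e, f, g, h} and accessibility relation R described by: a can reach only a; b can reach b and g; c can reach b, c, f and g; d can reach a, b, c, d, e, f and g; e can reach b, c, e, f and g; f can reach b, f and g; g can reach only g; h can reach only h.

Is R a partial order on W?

Reflexive: yes — every world is R-related to itself.
Transitive: yes — every two-step R-path is closed by a direct edge.
Antisymmetric: yes — no distinct pair is related both ways.
So R is a partial order.

Yes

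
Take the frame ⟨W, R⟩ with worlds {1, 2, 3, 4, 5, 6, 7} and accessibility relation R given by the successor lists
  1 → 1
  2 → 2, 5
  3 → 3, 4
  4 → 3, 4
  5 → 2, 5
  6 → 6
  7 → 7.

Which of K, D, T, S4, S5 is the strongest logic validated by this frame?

Serial (axiom D): yes — every world has a successor (e.g. 1 R 1).
Reflexive (axiom T): yes — every world is R-related to itself.
Transitive (axiom 4): yes — every two-step R-path is closed by a direct edge.
Euclidean (axiom 5): yes — any two successors of a common world are R-related.
So F validates K, D, T, S4, S5. The strongest is S5.

S5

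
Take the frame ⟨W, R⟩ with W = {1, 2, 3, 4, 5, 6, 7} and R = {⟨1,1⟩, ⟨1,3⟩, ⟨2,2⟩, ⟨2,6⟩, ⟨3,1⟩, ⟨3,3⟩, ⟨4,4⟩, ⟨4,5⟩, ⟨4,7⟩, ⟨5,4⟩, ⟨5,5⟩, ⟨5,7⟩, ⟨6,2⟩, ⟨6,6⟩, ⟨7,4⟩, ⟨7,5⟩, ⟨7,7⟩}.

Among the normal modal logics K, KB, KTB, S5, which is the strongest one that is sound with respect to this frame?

Symmetric (axiom B): yes — every pair in R has its reverse in R.
Reflexive (axiom T): yes — every world is R-related to itself.
Euclidean (axiom 5): yes — any two successors of a common world are R-related.
So F validates K, KB, KTB, S5. The strongest is S5.

S5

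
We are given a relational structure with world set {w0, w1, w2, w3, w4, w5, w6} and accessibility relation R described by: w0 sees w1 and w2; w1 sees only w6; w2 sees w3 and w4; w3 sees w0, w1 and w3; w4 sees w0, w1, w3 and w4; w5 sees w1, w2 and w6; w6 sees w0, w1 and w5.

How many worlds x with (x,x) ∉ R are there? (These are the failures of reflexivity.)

5

Enumerating: w0, w1, w2, w5, w6.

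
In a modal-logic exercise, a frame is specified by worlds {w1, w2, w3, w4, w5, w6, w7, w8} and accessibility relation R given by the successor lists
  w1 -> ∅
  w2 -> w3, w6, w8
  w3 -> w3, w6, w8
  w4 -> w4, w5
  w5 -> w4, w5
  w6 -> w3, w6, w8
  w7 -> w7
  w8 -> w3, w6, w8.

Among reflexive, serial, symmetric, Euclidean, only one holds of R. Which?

Euclidean

Reflexive: no — w1 is not related to itself.
Serial: no — w1 has no R-successor.
Symmetric: no — w2 R w3 but not w3 R w2.
Euclidean: yes — any two successors of a common world are R-related.
Only Euclidean holds.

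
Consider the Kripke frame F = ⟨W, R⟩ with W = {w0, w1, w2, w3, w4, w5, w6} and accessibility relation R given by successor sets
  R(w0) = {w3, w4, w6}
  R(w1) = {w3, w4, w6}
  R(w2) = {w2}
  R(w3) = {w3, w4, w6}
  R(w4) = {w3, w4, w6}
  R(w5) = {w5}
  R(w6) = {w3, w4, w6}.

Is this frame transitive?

Transitive: yes — every two-step R-path is closed by a direct edge.

Yes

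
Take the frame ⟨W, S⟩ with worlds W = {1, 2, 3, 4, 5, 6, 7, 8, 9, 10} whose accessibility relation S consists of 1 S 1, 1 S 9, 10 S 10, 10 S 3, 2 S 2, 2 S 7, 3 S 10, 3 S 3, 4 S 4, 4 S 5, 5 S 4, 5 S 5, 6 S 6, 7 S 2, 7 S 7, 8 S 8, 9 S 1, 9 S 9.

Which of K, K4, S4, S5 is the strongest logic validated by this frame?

Transitive (axiom 4): yes — every two-step S-path is closed by a direct edge.
Reflexive (axiom T): yes — every world is S-related to itself.
Euclidean (axiom 5): yes — any two successors of a common world are S-related.
So F validates K, K4, S4, S5. The strongest is S5.

S5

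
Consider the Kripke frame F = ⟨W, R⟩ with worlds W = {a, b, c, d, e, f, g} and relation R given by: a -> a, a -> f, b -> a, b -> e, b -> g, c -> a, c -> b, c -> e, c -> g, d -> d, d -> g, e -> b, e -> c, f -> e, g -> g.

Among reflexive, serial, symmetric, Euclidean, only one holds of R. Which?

serial

Reflexive: no — b is not related to itself.
Serial: yes — every world has a successor (e.g. a R a).
Symmetric: no — a R f but not f R a.
Euclidean: no — b R a and b R e, but not a R e.
Only serial holds.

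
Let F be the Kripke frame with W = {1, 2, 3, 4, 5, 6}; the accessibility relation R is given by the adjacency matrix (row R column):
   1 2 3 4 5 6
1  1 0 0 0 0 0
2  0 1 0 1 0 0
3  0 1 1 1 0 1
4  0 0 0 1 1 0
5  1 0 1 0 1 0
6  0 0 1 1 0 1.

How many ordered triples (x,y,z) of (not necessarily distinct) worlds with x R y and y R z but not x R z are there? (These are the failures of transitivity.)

Enumerating: (2,4,5), (3,4,5), (4,5,1), (4,5,3), (5,3,2), (5,3,4), (5,3,6), (6,3,2), (6,4,5).

9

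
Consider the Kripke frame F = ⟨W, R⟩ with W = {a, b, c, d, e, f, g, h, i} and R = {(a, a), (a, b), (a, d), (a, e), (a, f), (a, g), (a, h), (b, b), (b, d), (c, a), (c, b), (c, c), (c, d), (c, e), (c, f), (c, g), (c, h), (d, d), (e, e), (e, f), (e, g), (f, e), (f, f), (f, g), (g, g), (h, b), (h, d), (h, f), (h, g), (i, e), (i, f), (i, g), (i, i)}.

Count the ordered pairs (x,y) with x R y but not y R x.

23

Enumerating: (a,b), (a,d), (a,e), (a,f), (a,g), (a,h), (b,d), (c,a), (c,b), (c,d), (c,e), (c,f), … and 11 more.
Total: 23.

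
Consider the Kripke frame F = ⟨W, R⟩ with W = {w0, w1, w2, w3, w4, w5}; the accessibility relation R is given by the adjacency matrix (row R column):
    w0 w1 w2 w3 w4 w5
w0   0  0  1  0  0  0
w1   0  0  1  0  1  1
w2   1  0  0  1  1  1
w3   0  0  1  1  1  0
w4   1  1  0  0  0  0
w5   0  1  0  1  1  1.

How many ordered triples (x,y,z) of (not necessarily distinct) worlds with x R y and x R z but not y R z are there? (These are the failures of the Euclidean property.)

31

Enumerating: (w0,w2,w2), (w1,w2,w2), (w1,w4,w2), (w1,w4,w4), (w1,w4,w5), (w1,w5,w2), (w2,w0,w0), (w2,w0,w3), (w2,w0,w4), (w2,w0,w5), (w2,w3,w0), (w2,w3,w5), … and 19 more.
Total: 31.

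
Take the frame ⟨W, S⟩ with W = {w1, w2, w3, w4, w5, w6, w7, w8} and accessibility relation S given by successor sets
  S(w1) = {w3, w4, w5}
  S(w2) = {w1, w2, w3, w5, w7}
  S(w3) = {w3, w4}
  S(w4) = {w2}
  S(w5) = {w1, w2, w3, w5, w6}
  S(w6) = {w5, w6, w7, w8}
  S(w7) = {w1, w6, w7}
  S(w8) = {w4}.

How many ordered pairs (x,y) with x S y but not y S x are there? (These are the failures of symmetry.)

11

Enumerating: (w1,w3), (w1,w4), (w2,w1), (w2,w3), (w2,w7), (w3,w4), (w4,w2), (w5,w3), (w6,w8), (w7,w1), (w8,w4).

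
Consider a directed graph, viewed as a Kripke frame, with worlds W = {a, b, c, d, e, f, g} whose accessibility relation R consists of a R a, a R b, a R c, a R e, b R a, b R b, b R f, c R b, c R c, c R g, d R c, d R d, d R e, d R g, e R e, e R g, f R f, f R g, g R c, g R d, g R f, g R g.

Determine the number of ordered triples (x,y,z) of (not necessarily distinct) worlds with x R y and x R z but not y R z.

24

Enumerating: (a,b,c), (a,b,e), (a,c,a), (a,c,e), (a,e,a), (a,e,b), (a,e,c), (b,a,f), (b,f,a), (b,f,b), (c,b,c), (c,b,g), … and 12 more.
Total: 24.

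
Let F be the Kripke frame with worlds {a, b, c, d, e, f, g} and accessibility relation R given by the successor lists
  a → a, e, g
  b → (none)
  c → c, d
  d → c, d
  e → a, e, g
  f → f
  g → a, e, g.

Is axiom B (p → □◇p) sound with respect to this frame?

Yes

Axiom B corresponds to the accessibility relation being symmetric.
Symmetric: yes — every pair in R has its reverse in R.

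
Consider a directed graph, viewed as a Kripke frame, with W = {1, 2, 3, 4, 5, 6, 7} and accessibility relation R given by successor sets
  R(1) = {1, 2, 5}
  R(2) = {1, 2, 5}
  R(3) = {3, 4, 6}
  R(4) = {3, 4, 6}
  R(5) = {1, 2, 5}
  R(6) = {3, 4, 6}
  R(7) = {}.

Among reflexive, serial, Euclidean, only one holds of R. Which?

Euclidean

Reflexive: no — 7 is not related to itself.
Serial: no — 7 has no R-successor.
Euclidean: yes — any two successors of a common world are R-related.
Only Euclidean holds.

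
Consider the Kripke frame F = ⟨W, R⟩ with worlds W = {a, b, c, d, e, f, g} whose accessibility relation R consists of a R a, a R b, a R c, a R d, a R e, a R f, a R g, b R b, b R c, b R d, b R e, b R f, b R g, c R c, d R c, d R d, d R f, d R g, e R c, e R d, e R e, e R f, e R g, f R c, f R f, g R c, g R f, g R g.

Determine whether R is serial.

Serial: yes — every world has a successor (e.g. a R a).

Yes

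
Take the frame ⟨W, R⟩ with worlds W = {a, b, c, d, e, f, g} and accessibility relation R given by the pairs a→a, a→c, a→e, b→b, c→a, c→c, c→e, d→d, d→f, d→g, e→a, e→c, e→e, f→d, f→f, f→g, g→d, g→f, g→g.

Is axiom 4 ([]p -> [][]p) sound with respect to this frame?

By correspondence theory, 4 is valid on a frame iff R is transitive.
Transitive: yes — every two-step R-path is closed by a direct edge.

Yes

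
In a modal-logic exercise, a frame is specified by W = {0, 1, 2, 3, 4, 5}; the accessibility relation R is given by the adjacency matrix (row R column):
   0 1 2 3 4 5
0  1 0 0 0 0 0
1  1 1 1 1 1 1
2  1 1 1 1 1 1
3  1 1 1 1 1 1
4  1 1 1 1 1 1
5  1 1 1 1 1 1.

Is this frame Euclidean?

Euclidean: no — 1 R 0 and 1 R 2, but not 0 R 2.

No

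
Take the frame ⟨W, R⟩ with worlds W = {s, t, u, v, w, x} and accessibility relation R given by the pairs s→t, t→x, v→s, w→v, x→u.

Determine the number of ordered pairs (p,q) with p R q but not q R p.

5

Enumerating: (s,t), (t,x), (v,s), (w,v), (x,u).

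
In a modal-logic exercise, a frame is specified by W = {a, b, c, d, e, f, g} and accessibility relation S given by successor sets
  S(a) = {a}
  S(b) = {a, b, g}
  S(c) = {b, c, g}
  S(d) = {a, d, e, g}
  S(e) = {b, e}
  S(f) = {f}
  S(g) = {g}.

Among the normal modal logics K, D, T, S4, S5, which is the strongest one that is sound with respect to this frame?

Serial (axiom D): yes — every world has a successor (e.g. a S a).
Reflexive (axiom T): yes — every world is S-related to itself.
Transitive (axiom 4): no — c S b and b S a, but not c S a.
Euclidean (axiom 5): no — b S a and b S g, but not a S g.
So F validates K, D, T; S4 would additionally require S to be transitive. The strongest is T.

T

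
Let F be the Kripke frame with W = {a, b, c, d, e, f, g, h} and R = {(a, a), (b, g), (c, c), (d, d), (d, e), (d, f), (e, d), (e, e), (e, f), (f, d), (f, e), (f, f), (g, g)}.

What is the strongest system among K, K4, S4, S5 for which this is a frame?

K4

Transitive (axiom 4): yes — every two-step R-path is closed by a direct edge.
Reflexive (axiom T): no — b is not related to itself.
Euclidean (axiom 5): yes — any two successors of a common world are R-related.
So F validates K, K4; S4 would additionally require R to be reflexive. The strongest is K4.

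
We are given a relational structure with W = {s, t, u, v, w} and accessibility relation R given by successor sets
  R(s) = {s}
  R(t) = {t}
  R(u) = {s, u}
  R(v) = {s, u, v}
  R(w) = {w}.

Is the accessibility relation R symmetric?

No

Symmetric: no — u R s but not s R u.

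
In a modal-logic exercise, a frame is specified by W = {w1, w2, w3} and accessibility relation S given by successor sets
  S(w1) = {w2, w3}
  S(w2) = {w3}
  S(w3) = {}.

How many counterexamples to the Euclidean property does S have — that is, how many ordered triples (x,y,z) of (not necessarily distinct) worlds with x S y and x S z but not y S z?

Enumerating: (w1,w2,w2), (w1,w3,w2), (w1,w3,w3), (w2,w3,w3).

4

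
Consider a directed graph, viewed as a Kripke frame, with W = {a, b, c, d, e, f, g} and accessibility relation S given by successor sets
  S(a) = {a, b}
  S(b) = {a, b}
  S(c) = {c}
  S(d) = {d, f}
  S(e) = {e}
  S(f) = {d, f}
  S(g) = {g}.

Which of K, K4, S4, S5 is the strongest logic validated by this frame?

Transitive (axiom 4): yes — every two-step S-path is closed by a direct edge.
Reflexive (axiom T): yes — every world is S-related to itself.
Euclidean (axiom 5): yes — any two successors of a common world are S-related.
So F validates K, K4, S4, S5. The strongest is S5.

S5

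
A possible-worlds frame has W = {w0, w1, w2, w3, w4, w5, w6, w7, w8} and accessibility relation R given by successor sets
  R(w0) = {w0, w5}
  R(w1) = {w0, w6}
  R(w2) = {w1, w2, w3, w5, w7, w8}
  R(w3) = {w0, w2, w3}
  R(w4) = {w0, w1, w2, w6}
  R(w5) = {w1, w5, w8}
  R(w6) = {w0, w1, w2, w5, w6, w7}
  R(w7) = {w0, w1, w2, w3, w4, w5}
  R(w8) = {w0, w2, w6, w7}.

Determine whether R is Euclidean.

No

Euclidean: no — w1 R w0 and w1 R w6, but not w0 R w6.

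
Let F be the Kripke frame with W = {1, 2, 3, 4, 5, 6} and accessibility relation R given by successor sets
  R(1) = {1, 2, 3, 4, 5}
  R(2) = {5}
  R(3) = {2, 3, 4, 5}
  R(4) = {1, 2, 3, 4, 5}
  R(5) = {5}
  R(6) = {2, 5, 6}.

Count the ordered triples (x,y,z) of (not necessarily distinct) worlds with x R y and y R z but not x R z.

1

Enumerating: (3,4,1).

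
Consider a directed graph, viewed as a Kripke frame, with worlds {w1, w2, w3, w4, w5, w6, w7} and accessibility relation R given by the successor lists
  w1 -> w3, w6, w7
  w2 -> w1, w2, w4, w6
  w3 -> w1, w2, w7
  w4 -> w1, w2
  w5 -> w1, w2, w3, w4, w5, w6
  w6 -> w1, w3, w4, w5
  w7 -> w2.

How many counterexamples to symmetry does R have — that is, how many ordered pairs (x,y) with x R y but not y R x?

13

Enumerating: (w1,w7), (w2,w1), (w2,w6), (w3,w2), (w3,w7), (w4,w1), (w5,w1), (w5,w2), (w5,w3), (w5,w4), (w6,w3), (w6,w4), (w7,w2).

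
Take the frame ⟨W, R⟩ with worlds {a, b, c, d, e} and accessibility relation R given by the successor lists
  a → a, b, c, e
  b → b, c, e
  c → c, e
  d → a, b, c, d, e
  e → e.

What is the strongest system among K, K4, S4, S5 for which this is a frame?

Transitive (axiom 4): yes — every two-step R-path is closed by a direct edge.
Reflexive (axiom T): yes — every world is R-related to itself.
Euclidean (axiom 5): no — a R c and a R b, but not c R b.
So F validates K, K4, S4; S5 would additionally require R to be Euclidean. The strongest is S4.

S4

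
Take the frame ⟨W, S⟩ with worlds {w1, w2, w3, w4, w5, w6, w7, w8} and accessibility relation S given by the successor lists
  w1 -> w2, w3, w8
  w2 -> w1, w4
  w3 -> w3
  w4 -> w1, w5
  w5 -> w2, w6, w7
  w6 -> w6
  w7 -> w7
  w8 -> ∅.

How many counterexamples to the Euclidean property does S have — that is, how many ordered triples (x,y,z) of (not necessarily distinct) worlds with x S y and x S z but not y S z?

22

Enumerating: (w1,w2,w2), (w1,w2,w3), (w1,w2,w8), (w1,w3,w2), (w1,w3,w8), (w1,w8,w2), (w1,w8,w3), (w1,w8,w8), (w2,w1,w1), (w2,w1,w4), (w2,w4,w4), (w4,w1,w1), … and 10 more.
Total: 22.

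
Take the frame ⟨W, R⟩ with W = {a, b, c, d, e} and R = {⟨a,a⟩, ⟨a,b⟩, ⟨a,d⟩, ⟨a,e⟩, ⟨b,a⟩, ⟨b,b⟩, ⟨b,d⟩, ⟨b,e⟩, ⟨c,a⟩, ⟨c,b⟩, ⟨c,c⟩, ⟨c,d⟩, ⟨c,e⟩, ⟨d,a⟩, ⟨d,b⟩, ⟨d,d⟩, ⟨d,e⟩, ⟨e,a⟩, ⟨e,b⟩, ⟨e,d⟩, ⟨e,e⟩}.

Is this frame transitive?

Transitive: yes — every two-step R-path is closed by a direct edge.

Yes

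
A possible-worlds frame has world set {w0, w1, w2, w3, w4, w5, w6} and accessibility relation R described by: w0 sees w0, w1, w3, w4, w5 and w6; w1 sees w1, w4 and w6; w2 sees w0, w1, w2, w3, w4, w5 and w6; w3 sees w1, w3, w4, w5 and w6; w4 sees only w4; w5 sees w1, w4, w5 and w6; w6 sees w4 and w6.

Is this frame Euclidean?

Euclidean: no — w0 R w1 and w0 R w3, but not w1 R w3.

No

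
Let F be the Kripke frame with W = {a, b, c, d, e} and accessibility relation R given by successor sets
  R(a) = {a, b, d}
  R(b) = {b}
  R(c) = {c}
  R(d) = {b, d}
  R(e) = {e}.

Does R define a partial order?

Yes

Reflexive: yes — every world is R-related to itself.
Transitive: yes — every two-step R-path is closed by a direct edge.
Antisymmetric: yes — no distinct pair is related both ways.
So R is a partial order.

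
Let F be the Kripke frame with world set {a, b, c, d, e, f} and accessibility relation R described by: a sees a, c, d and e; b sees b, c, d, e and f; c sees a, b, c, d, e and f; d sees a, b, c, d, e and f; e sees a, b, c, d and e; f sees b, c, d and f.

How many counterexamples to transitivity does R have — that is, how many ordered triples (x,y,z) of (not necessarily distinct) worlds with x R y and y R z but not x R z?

16

Enumerating: (a,c,b), (a,c,f), (a,d,b), (a,d,f), (a,e,b), (b,c,a), (b,d,a), (b,e,a), (e,b,f), (e,c,f), (e,d,f), (f,b,e), (f,c,a), (f,c,e), (f,d,a), (f,d,e).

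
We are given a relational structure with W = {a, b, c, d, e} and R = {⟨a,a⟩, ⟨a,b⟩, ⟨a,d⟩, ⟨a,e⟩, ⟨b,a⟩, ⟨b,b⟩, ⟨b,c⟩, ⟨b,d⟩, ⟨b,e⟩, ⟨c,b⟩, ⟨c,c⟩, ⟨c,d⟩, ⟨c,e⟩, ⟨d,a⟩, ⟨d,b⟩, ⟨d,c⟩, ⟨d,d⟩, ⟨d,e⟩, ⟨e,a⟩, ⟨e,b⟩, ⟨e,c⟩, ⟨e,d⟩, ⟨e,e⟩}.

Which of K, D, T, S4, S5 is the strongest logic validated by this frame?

Serial (axiom D): yes — every world has a successor (e.g. a R a).
Reflexive (axiom T): yes — every world is R-related to itself.
Transitive (axiom 4): no — a R b and b R c, but not a R c.
Euclidean (axiom 5): no — b R a and b R c, but not a R c.
So F validates K, D, T; S4 would additionally require R to be transitive. The strongest is T.

T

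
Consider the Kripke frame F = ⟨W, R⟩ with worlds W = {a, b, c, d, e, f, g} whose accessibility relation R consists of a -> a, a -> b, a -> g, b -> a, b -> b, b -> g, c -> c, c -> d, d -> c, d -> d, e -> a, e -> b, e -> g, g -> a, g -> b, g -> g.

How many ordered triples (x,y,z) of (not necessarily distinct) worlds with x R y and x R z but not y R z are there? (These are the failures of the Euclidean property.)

0

R is Euclidean; there are no such tuples.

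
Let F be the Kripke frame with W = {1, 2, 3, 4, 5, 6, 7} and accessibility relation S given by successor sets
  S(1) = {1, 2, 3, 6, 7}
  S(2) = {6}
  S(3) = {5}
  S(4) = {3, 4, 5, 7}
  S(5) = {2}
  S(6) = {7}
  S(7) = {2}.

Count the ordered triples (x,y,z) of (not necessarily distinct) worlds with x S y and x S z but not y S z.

33

Enumerating: (1,2,1), (1,2,2), (1,2,3), (1,2,7), (1,3,1), (1,3,2), (1,3,3), (1,3,6), (1,3,7), (1,6,1), (1,6,2), (1,6,3), … and 21 more.
Total: 33.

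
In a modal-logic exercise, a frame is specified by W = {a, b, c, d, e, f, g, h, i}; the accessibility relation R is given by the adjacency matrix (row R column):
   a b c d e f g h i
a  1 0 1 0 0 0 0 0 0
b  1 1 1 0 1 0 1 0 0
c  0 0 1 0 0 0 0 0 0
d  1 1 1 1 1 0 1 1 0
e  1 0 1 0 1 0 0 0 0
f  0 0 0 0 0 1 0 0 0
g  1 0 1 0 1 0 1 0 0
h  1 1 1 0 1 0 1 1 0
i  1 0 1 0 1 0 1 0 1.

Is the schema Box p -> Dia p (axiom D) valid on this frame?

Yes

Axiom D corresponds to the accessibility relation being serial.
Serial: yes — every world has a successor (e.g. a R a).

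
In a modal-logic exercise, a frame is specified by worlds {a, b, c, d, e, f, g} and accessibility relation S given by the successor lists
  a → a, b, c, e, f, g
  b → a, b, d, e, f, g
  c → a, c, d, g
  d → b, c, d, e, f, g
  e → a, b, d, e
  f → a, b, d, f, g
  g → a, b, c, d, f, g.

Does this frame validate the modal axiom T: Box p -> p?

By correspondence theory, T is valid on a frame iff S is reflexive.
Reflexive: yes — every world is S-related to itself.

Yes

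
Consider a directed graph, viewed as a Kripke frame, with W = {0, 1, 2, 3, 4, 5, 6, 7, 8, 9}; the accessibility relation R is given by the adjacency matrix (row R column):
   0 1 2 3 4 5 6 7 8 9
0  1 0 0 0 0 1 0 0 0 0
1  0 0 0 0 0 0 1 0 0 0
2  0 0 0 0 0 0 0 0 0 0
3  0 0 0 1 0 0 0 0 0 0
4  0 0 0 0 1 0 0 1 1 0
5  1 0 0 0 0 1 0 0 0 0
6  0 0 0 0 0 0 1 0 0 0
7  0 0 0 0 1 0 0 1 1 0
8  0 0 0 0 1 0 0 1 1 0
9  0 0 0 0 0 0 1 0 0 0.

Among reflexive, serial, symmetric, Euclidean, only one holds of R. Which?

Reflexive: no — 1 is not related to itself.
Serial: no — 2 has no R-successor.
Symmetric: no — 1 R 6 but not 6 R 1.
Euclidean: yes — any two successors of a common world are R-related.
Only Euclidean holds.

Euclidean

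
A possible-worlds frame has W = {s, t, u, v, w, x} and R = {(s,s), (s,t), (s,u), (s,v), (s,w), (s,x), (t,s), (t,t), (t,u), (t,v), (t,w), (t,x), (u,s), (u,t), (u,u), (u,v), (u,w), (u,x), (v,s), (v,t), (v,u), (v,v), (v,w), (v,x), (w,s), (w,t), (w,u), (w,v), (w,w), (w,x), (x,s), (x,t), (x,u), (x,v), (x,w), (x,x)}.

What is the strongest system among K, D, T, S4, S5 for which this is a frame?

Serial (axiom D): yes — every world has a successor (e.g. s R s).
Reflexive (axiom T): yes — every world is R-related to itself.
Transitive (axiom 4): yes — every two-step R-path is closed by a direct edge.
Euclidean (axiom 5): yes — any two successors of a common world are R-related.
So F validates K, D, T, S4, S5. The strongest is S5.

S5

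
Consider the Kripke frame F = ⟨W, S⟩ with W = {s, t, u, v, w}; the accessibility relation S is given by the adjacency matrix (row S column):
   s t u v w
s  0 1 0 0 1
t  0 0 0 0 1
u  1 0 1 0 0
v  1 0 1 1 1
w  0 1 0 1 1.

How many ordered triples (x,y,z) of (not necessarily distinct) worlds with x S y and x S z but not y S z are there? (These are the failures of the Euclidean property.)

13

Enumerating: (s,t,t), (u,s,s), (u,s,u), (v,s,s), (v,s,u), (v,s,v), (v,u,v), (v,u,w), (v,w,s), (v,w,u), (w,t,t), (w,t,v), (w,v,t).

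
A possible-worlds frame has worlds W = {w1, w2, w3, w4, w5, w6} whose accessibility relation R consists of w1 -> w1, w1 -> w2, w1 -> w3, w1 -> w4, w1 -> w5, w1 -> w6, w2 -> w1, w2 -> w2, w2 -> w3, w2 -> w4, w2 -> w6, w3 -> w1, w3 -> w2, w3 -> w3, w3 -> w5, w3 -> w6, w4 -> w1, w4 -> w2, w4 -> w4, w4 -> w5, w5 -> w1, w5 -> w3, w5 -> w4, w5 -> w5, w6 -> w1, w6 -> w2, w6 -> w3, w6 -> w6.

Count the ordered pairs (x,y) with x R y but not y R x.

R is symmetric; there are no such tuples.

0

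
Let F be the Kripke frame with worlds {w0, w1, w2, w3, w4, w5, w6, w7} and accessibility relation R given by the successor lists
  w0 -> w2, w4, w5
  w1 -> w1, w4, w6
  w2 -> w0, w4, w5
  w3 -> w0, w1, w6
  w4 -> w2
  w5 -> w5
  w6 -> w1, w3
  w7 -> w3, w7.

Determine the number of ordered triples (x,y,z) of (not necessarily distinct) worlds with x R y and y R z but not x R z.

20

Enumerating: (w0,w2,w0), (w1,w4,w2), (w1,w6,w3), (w2,w0,w2), (w2,w4,w2), (w3,w0,w2), (w3,w0,w4), (w3,w0,w5), (w3,w1,w4), (w3,w6,w3), (w4,w2,w0), (w4,w2,w4), … and 8 more.
Total: 20.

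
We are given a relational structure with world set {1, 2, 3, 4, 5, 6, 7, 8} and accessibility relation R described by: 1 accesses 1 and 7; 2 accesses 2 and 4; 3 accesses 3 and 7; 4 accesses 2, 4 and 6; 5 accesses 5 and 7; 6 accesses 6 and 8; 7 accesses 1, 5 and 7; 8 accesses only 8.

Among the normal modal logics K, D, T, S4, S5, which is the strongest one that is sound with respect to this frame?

Serial (axiom D): yes — every world has a successor (e.g. 1 R 1).
Reflexive (axiom T): yes — every world is R-related to itself.
Transitive (axiom 4): no — 1 R 7 and 7 R 5, but not 1 R 5.
Euclidean (axiom 5): no — 4 R 2 and 4 R 6, but not 2 R 6.
So F validates K, D, T; S4 would additionally require R to be transitive. The strongest is T.

T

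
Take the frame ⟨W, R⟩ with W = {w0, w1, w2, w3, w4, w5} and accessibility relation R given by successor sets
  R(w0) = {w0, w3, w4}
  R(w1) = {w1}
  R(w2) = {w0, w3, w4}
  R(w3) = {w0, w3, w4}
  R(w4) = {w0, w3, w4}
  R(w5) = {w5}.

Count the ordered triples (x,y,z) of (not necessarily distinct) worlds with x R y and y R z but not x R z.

R is transitive; there are no such tuples.

0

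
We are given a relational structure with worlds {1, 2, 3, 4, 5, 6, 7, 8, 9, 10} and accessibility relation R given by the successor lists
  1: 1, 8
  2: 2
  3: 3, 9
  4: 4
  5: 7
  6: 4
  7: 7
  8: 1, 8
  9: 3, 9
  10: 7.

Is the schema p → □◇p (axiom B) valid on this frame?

Axiom B corresponds to the accessibility relation being symmetric.
Symmetric: no — 10 R 7 but not 7 R 10.

No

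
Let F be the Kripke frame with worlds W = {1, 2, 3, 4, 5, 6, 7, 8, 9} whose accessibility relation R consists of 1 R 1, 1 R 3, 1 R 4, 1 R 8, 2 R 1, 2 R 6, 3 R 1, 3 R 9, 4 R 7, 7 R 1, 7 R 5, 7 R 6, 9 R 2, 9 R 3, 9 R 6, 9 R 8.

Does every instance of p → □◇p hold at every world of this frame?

Axiom B corresponds to the accessibility relation being symmetric.
Symmetric: no — 1 R 4 but not 4 R 1.

No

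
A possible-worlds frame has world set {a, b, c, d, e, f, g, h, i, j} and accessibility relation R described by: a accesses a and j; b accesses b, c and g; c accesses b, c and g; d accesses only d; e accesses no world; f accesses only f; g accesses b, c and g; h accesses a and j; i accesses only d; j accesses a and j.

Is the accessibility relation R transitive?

Yes

Transitive: yes — every two-step R-path is closed by a direct edge.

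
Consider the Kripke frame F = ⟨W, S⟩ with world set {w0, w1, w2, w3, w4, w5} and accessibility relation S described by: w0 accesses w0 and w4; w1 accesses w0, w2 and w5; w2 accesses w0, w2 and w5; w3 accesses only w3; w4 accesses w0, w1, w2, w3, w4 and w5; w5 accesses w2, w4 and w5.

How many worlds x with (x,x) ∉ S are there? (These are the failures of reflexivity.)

Enumerating: w1.

1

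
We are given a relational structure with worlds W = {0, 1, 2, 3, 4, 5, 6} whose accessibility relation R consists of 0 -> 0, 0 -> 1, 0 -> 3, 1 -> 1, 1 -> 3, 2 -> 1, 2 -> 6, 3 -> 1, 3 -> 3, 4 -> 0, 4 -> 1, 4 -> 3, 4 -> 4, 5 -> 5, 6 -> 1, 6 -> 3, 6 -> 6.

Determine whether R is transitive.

Transitive: no — 2 R 1 and 1 R 3, but not 2 R 3.

No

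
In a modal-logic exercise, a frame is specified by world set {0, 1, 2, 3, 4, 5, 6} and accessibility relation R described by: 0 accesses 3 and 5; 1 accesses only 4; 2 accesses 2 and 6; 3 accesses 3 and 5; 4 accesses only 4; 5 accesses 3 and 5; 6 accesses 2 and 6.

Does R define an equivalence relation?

No

Reflexive: no — 0 is not related to itself.
Symmetric: no — 0 R 3 but not 3 R 0.
Transitive: yes — every two-step R-path is closed by a direct edge.
So R is not an equivalence relation.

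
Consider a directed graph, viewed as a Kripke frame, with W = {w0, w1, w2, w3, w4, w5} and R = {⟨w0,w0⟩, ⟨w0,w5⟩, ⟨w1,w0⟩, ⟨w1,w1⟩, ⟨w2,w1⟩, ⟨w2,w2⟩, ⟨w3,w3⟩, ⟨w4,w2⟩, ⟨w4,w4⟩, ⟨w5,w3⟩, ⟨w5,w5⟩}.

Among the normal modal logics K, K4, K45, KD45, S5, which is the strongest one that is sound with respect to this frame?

K

Transitive (axiom 4): no — w0 R w5 and w5 R w3, but not w0 R w3.
Euclidean (axiom 5): no — w0 R w5 and w0 R w0, but not w5 R w0.
Serial (axiom D): yes — every world has a successor (e.g. w0 R w0).
Reflexive (axiom T): yes — every world is R-related to itself.
So F validates K; K4 would additionally require R to be transitive. The strongest is K.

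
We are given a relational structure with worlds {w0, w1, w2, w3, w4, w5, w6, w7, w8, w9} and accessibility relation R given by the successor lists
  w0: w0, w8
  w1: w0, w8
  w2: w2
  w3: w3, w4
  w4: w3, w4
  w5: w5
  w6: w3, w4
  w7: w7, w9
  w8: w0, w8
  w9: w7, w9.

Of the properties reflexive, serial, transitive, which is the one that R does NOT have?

reflexive

Reflexive: no — w1 is not related to itself.
Serial: yes — every world has a successor (e.g. w0 R w0).
Transitive: yes — every two-step R-path is closed by a direct edge.
Only reflexive fails.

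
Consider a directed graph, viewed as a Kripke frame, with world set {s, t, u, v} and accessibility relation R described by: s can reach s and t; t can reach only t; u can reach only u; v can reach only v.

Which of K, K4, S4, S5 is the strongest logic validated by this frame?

S4

Transitive (axiom 4): yes — every two-step R-path is closed by a direct edge.
Reflexive (axiom T): yes — every world is R-related to itself.
Euclidean (axiom 5): no — s R t and s R s, but not t R s.
So F validates K, K4, S4; S5 would additionally require R to be Euclidean. The strongest is S4.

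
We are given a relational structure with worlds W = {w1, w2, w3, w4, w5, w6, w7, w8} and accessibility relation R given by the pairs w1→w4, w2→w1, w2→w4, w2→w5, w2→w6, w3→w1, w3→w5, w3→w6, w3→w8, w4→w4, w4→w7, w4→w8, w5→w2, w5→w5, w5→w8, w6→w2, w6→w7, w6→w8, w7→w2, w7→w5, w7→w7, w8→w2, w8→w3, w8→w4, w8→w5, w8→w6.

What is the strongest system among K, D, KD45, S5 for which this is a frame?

Serial (axiom D): yes — every world has a successor (e.g. w1 R w4).
Euclidean (axiom 5): no — w2 R w1 and w2 R w5, but not w1 R w5.
Transitive (axiom 4): no — w1 R w4 and w4 R w7, but not w1 R w7.
Reflexive (axiom T): no — w1 is not related to itself.
So F validates K, D; KD45 would additionally require R to be Euclidean and transitive. The strongest is D.

D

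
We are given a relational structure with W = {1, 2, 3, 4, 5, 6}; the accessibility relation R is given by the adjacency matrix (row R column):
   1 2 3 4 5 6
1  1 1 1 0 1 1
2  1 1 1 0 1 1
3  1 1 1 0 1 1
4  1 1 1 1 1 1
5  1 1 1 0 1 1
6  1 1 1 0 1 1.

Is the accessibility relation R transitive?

Yes

Transitive: yes — every two-step R-path is closed by a direct edge.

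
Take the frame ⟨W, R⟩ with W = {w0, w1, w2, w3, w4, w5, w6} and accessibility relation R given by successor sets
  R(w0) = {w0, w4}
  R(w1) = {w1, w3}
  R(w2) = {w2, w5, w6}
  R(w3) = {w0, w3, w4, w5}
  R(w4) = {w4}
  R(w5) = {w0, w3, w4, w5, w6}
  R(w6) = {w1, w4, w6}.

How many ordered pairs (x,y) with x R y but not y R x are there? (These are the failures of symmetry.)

Enumerating: (w0,w4), (w1,w3), (w2,w5), (w2,w6), (w3,w0), (w3,w4), (w5,w0), (w5,w4), (w5,w6), (w6,w1), (w6,w4).

11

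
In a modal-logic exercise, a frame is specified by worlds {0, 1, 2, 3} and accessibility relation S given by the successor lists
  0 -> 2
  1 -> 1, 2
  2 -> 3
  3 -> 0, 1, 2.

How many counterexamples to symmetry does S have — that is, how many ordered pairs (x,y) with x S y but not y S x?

Enumerating: (0,2), (1,2), (3,0), (3,1).

4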